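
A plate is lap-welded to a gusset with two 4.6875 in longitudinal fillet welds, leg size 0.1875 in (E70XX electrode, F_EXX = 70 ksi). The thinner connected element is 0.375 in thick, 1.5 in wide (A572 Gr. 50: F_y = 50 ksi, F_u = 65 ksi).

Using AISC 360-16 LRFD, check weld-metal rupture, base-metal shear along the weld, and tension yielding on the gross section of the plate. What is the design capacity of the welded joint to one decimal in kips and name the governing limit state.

Weld metal: throat = 0.707×0.1875 = 0.13256 in, L = 2×4.6875 = 9.375 in. φR_n = 0.75 × 0.6 × 70 × 0.13256 × 9.375 = 39.1 kips.
Base metal shear (0.375 in plate): yield φR_n = 1.0×0.6×50×0.375×9.375 = 105.5 kips; rupture φR_n = 0.75×0.6×65×0.375×9.375 = 102.8 kips; take 102.8 kips (rupture).
Tension yield (gross): A_g = 1.5×0.375 = 0.5625 in². φR_n = 0.90 × 50 × 0.5625 = 25.3 kips.
Governing: min(39.1, 102.8, 25.3) = 25.3 kips → gross-section yield.

25.3 kips (gross-section yield governs)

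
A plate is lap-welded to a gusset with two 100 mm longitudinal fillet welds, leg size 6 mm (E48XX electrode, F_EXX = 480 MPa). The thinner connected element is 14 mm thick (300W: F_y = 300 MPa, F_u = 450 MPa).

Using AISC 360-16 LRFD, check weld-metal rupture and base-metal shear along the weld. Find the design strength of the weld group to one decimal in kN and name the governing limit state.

183.3 kN (weld metal governs)

Weld metal: throat = 0.707×6 = 4.242 mm, L = 2×100 = 200 mm. φR_n = 0.75 × 0.6 × 480 × 4.242 × 200 = 183.3 kN.
Base metal shear (14 mm plate): yield φR_n = 1.0×0.6×300×14×200 = 504.0 kN; rupture φR_n = 0.75×0.6×450×14×200 = 567.0 kN; take 504.0 kN (yield).
Governing: min(183.3, 504.0) = 183.3 kN → weld metal.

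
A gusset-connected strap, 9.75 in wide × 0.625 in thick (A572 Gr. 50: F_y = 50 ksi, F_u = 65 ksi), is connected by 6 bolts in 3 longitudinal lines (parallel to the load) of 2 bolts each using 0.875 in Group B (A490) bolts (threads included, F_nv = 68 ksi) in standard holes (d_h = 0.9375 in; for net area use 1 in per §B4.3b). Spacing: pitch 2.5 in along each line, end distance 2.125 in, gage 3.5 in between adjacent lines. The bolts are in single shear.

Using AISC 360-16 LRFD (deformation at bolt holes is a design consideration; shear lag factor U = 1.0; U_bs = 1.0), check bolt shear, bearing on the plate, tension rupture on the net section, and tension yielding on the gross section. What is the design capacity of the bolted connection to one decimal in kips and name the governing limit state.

Bolt shear: A_b = π(0.875)²/4 = 0.60132 in². φR_n = 0.75 × 68 × 0.60132 × 6 × 1 = 184.0 kips.
Bearing (0.625 in plate, F_u = 65 ksi): end bolts L_c = 2.125 − 0.9375/2 = 1.65625, R_n = min(1.2×1.65625×0.625×65, 2.4×0.875×0.625×65) = 80.742 kips/bolt; interior L_c = 2.5 − 0.9375 = 1.5625, R_n = 76.172 kips/bolt. φR_n = 0.75 × (3×80.742 + 3×76.172) = 353.1 kips.
Tension rupture (net): A_n = (9.75 − 3×1)×0.625 = 4.2188 in² (U = 1.0, A_e = A_n). φR_n = 0.75 × 65 × 4.2188 = 205.7 kips.
Tension yield (gross): A_g = 9.75×0.625 = 6.0938 in². φR_n = 0.90 × 50 × 6.0938 = 274.2 kips.
Governing: min(184.0, 353.1, 205.7, 274.2) = 184.0 kips → bolt shear.

184.0 kips (bolt shear governs)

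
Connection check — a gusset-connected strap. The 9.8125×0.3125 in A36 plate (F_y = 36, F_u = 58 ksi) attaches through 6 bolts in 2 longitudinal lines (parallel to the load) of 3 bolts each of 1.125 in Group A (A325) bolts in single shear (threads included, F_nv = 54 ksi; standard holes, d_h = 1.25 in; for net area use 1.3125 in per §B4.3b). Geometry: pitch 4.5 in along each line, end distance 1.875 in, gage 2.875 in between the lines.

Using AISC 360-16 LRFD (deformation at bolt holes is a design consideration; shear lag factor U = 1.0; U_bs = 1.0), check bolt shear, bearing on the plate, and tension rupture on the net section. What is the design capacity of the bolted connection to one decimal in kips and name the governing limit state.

Bolt shear: A_b = π(1.125)²/4 = 0.99402 in². φR_n = 0.75 × 54 × 0.99402 × 6 × 1 = 241.5 kips.
Bearing (0.3125 in plate, F_u = 58 ksi): end bolts L_c = 1.875 − 1.25/2 = 1.25, R_n = min(1.2×1.25×0.3125×58, 2.4×1.125×0.3125×58) = 27.188 kips/bolt; interior L_c = 4.5 − 1.25 = 3.25, R_n = 48.938 kips/bolt. φR_n = 0.75 × (2×27.188 + 4×48.938) = 187.6 kips.
Tension rupture (net): A_n = (9.8125 − 2×1.3125)×0.3125 = 2.2461 in² (U = 1.0, A_e = A_n). φR_n = 0.75 × 58 × 2.2461 = 97.7 kips.
Governing: min(241.5, 187.6, 97.7) = 97.7 kips → net-section rupture.

97.7 kips (net-section rupture governs)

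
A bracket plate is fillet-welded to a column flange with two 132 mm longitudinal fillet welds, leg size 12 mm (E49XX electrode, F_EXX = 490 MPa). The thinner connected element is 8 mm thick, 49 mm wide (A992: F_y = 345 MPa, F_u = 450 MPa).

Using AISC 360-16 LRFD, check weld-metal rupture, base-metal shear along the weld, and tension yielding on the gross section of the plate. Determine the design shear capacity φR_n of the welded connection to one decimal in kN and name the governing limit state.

Weld metal: throat = 0.707×12 = 8.484 mm, L = 2×132 = 264 mm. φR_n = 0.75 × 0.6 × 490 × 8.484 × 264 = 493.9 kN.
Base metal shear (8 mm plate): yield φR_n = 1.0×0.6×345×8×264 = 437.2 kN; rupture φR_n = 0.75×0.6×450×8×264 = 427.7 kN; take 427.7 kN (rupture).
Tension yield (gross): A_g = 49×8 = 392 mm². φR_n = 0.90 × 345 × 392 = 121.7 kN.
Governing: min(493.9, 427.7, 121.7) = 121.7 kN → gross-section yield.

121.7 kN (gross-section yield governs)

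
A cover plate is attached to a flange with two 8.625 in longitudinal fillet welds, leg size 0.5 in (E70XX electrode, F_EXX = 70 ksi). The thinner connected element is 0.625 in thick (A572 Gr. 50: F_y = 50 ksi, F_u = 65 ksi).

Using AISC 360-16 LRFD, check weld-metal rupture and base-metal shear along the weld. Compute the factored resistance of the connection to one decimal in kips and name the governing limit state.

Weld metal: throat = 0.707×0.5 = 0.3535 in, L = 2×8.625 = 17.25 in. φR_n = 0.75 × 0.6 × 70 × 0.3535 × 17.25 = 192.1 kips.
Base metal shear (0.625 in plate): yield φR_n = 1.0×0.6×50×0.625×17.25 = 323.4 kips; rupture φR_n = 0.75×0.6×65×0.625×17.25 = 315.4 kips; take 315.4 kips (rupture).
Governing: min(192.1, 315.4) = 192.1 kips → weld metal.

192.1 kips (weld metal governs)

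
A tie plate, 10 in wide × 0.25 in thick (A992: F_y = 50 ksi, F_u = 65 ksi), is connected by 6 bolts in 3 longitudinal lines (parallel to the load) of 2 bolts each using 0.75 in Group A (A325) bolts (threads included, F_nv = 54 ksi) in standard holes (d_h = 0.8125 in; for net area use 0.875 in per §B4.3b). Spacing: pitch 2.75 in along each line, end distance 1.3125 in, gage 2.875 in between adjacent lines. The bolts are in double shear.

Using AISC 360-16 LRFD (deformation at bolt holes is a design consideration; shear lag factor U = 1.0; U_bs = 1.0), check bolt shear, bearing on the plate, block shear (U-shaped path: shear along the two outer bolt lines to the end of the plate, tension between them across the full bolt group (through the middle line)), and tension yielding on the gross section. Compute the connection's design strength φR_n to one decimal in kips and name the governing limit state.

89.0 kips (block shear governs)

Bolt shear: A_b = π(0.75)²/4 = 0.44179 in². φR_n = 0.75 × 54 × 0.44179 × 6 × 2 = 214.7 kips.
Bearing (0.25 in plate, F_u = 65 ksi): end bolts L_c = 1.3125 − 0.8125/2 = 0.90625, R_n = min(1.2×0.90625×0.25×65, 2.4×0.75×0.25×65) = 17.672 kips/bolt; interior L_c = 2.75 − 0.8125 = 1.9375, R_n = 29.25 kips/bolt. φR_n = 0.75 × (3×17.672 + 3×29.25) = 105.6 kips.
Block shear: shear path 2×[1.3125+1×2.75] = 2×4.0625 in, A_gv = 2.0313, A_nv = 2×(4.0625 − 1.5×0.875)×0.25 = 1.375 in²; tension across gage: (5.75 − 2×0.875)×0.25 = 1 in². R_n = min(0.6×65×1.375, 0.6×50×2.0313) + 1.0×65×1 = min(53.625, 60.939) + 65 = 118.63 kips. φR_n = 0.75 × 118.63 = 89.0 kips.
Tension yield (gross): A_g = 10×0.25 = 2.5 in². φR_n = 0.90 × 50 × 2.5 = 112.5 kips.
Governing: min(214.7, 105.6, 89.0, 112.5) = 89.0 kips → block shear.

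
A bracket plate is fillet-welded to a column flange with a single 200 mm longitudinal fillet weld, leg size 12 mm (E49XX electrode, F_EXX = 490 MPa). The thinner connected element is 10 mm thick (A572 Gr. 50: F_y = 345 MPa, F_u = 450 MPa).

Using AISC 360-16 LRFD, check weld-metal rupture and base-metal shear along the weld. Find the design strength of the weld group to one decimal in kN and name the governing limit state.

374.1 kN (weld metal governs)

Weld metal: throat = 0.707×12 = 8.484 mm, L = 200 mm. φR_n = 0.75 × 0.6 × 490 × 8.484 × 200 = 374.1 kN.
Base metal shear (10 mm plate): yield φR_n = 1.0×0.6×345×10×200 = 414.0 kN; rupture φR_n = 0.75×0.6×450×10×200 = 405.0 kN; take 405.0 kN (rupture).
Governing: min(374.1, 405.0) = 374.1 kN → weld metal.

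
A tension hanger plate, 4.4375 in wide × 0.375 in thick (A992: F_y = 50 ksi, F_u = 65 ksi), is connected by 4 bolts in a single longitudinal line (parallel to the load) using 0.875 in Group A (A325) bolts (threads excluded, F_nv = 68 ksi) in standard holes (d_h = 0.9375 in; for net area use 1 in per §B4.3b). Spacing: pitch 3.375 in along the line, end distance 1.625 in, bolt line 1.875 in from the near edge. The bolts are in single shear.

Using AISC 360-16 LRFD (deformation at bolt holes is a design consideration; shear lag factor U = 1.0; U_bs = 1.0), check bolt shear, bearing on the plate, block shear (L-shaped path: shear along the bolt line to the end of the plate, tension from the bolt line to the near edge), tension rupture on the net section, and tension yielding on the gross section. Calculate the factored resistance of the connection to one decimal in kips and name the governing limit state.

Bolt shear: A_b = π(0.875)²/4 = 0.60132 in². φR_n = 0.75 × 68 × 0.60132 × 4 × 1 = 122.7 kips.
Bearing (0.375 in plate, F_u = 65 ksi): end bolts L_c = 1.625 − 0.9375/2 = 1.15625, R_n = min(1.2×1.15625×0.375×65, 2.4×0.875×0.375×65) = 33.82 kips/bolt; interior L_c = 3.375 − 0.9375 = 2.4375, R_n = 51.188 kips/bolt. φR_n = 0.75 × (1×33.82 + 3×51.188) = 140.5 kips.
Block shear: shear path 1×[1.625+3×3.375] = 1×11.75 in, A_gv = 4.4063, A_nv = 1×(11.75 − 3.5×1)×0.375 = 3.0938 in²; tension to near edge: (1.875 − 0.5×1)×0.375 = 0.51563 in². R_n = min(0.6×65×3.0938, 0.6×50×4.4063) + 1.0×65×0.51563 = min(120.66, 132.19) + 33.516 = 154.18 kips. φR_n = 0.75 × 154.18 = 115.6 kips.
Tension rupture (net): A_n = (4.4375 − 1×1)×0.375 = 1.2891 in² (U = 1.0, A_e = A_n). φR_n = 0.75 × 65 × 1.2891 = 62.8 kips.
Tension yield (gross): A_g = 4.4375×0.375 = 1.6641 in². φR_n = 0.90 × 50 × 1.6641 = 74.9 kips.
Governing: min(122.7, 140.5, 115.6, 62.8, 74.9) = 62.8 kips → net-section rupture.

62.8 kips (net-section rupture governs)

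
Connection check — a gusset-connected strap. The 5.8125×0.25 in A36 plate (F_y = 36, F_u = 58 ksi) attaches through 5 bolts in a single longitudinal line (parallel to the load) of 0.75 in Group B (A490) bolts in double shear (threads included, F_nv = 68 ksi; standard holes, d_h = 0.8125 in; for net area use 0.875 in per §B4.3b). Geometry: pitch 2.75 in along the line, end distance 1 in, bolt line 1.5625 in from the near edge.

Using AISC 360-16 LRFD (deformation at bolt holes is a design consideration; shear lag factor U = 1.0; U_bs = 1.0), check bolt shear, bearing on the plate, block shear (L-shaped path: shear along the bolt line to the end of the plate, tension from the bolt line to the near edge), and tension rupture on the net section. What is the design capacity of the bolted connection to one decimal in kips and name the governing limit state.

Bolt shear: A_b = π(0.75)²/4 = 0.44179 in². φR_n = 0.75 × 68 × 0.44179 × 5 × 2 = 225.3 kips.
Bearing (0.25 in plate, F_u = 58 ksi): end bolts L_c = 1 − 0.8125/2 = 0.59375, R_n = min(1.2×0.59375×0.25×58, 2.4×0.75×0.25×58) = 10.331 kips/bolt; interior L_c = 2.75 − 0.8125 = 1.9375, R_n = 26.1 kips/bolt. φR_n = 0.75 × (1×10.331 + 4×26.1) = 86.0 kips.
Block shear: shear path 1×[1+4×2.75] = 1×12 in, A_gv = 3, A_nv = 1×(12 − 4.5×0.875)×0.25 = 2.0156 in²; tension to near edge: (1.5625 − 0.5×0.875)×0.25 = 0.28125 in². R_n = min(0.6×58×2.0156, 0.6×36×3) + 1.0×58×0.28125 = min(70.143, 64.8) + 16.313 = 81.113 kips. φR_n = 0.75 × 81.113 = 60.8 kips.
Tension rupture (net): A_n = (5.8125 − 1×0.875)×0.25 = 1.2344 in² (U = 1.0, A_e = A_n). φR_n = 0.75 × 58 × 1.2344 = 53.7 kips.
Governing: min(225.3, 86.0, 60.8, 53.7) = 53.7 kips → net-section rupture.

53.7 kips (net-section rupture governs)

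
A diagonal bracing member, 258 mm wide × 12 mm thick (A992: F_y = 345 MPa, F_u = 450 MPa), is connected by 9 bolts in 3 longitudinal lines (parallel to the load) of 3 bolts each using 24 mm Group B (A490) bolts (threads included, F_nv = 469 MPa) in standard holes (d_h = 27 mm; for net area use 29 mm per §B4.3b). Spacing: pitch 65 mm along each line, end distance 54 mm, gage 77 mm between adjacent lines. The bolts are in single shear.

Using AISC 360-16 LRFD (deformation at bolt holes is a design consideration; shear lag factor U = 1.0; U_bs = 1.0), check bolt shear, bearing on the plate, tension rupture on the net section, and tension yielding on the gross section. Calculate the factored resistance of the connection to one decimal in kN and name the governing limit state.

692.6 kN (net-section rupture governs)

Bolt shear: A_b = π(24)²/4 = 452.39 mm². φR_n = 0.75 × 469 × 452.39 × 9 × 1 = 1432.2 kN.
Bearing (12 mm plate, F_u = 450 MPa): end bolts L_c = 54 − 27/2 = 40.5, R_n = min(1.2×40.5×12×450, 2.4×24×12×450) = 262.44 kN/bolt; interior L_c = 65 − 27 = 38, R_n = 246.24 kN/bolt. φR_n = 0.75 × (3×262.44 + 6×246.24) = 1698.6 kN.
Tension rupture (net): A_n = (258 − 3×29)×12 = 2052 mm² (U = 1.0, A_e = A_n). φR_n = 0.75 × 450 × 2052 = 692.6 kN.
Tension yield (gross): A_g = 258×12 = 3096 mm². φR_n = 0.90 × 345 × 3096 = 961.3 kN.
Governing: min(1432.2, 1698.6, 692.6, 961.3) = 692.6 kN → net-section rupture.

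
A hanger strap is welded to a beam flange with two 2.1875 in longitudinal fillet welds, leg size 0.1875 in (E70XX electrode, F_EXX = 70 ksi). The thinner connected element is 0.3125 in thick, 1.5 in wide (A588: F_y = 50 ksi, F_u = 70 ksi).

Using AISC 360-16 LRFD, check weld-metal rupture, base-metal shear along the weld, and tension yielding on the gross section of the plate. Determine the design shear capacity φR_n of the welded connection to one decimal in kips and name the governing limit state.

Weld metal: throat = 0.707×0.1875 = 0.13256 in, L = 2×2.1875 = 4.375 in. φR_n = 0.75 × 0.6 × 70 × 0.13256 × 4.375 = 18.3 kips.
Base metal shear (0.3125 in plate): yield φR_n = 1.0×0.6×50×0.3125×4.375 = 41.0 kips; rupture φR_n = 0.75×0.6×70×0.3125×4.375 = 43.1 kips; take 41.0 kips (yield).
Tension yield (gross): A_g = 1.5×0.3125 = 0.46875 in². φR_n = 0.90 × 50 × 0.46875 = 21.1 kips.
Governing: min(18.3, 41.0, 21.1) = 18.3 kips → weld metal.

18.3 kips (weld metal governs)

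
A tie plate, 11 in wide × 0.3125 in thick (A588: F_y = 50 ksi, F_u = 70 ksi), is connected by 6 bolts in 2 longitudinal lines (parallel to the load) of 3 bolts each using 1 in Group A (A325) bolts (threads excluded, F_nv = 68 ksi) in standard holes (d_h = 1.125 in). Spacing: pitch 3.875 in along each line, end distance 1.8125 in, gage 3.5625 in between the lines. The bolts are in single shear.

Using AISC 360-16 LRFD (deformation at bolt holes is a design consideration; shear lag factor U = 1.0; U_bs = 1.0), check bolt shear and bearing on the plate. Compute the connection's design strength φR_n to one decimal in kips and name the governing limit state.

206.7 kips (bearing governs)

Bolt shear: A_b = π(1)²/4 = 0.7854 in². φR_n = 0.75 × 68 × 0.7854 × 6 × 1 = 240.3 kips.
Bearing (0.3125 in plate, F_u = 70 ksi): end bolts L_c = 1.8125 − 1.125/2 = 1.25, R_n = min(1.2×1.25×0.3125×70, 2.4×1×0.3125×70) = 32.813 kips/bolt; interior L_c = 3.875 − 1.125 = 2.75, R_n = 52.5 kips/bolt. φR_n = 0.75 × (2×32.813 + 4×52.5) = 206.7 kips.
Governing: min(240.3, 206.7) = 206.7 kips → bearing.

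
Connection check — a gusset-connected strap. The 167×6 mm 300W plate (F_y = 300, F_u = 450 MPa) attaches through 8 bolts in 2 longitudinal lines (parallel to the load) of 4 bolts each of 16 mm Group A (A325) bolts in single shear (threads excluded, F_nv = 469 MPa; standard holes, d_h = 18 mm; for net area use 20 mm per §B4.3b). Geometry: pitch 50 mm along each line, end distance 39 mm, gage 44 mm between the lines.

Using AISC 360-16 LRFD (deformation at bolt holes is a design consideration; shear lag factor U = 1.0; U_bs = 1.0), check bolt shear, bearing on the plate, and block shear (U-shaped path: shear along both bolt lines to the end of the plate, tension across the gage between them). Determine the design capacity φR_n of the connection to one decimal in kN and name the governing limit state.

Bolt shear: A_b = π(16)²/4 = 201.06 mm². φR_n = 0.75 × 469 × 201.06 × 8 × 1 = 565.8 kN.
Bearing (6 mm plate, F_u = 450 MPa): end bolts L_c = 39 − 18/2 = 30, R_n = min(1.2×30×6×450, 2.4×16×6×450) = 97.2 kN/bolt; interior L_c = 50 − 18 = 32, R_n = 103.68 kN/bolt. φR_n = 0.75 × (2×97.2 + 6×103.68) = 612.4 kN.
Block shear: shear path 2×[39+3×50] = 2×189 mm, A_gv = 2268, A_nv = 2×(189 − 3.5×20)×6 = 1428 mm²; tension across gage: (44 − 1×20)×6 = 144 mm². R_n = min(0.6×450×1428, 0.6×300×2268) + 1.0×450×144 = min(385.56, 408.24) + 64.8 = 450.36 kN. φR_n = 0.75 × 450.36 = 337.8 kN.
Governing: min(565.8, 612.4, 337.8) = 337.8 kN → block shear.

337.8 kN (block shear governs)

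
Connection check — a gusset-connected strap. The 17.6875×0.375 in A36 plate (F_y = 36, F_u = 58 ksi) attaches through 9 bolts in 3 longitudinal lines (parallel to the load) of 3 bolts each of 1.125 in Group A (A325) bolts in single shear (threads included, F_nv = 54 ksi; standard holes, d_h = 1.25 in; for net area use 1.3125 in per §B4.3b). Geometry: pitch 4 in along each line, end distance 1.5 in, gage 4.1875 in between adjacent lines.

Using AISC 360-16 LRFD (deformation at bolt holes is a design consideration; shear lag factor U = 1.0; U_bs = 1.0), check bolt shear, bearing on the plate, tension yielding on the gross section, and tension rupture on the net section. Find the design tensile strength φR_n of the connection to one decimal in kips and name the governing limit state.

214.9 kips (gross-section yield governs)

Bolt shear: A_b = π(1.125)²/4 = 0.99402 in². φR_n = 0.75 × 54 × 0.99402 × 9 × 1 = 362.3 kips.
Bearing (0.375 in plate, F_u = 58 ksi): end bolts L_c = 1.5 − 1.25/2 = 0.875, R_n = min(1.2×0.875×0.375×58, 2.4×1.125×0.375×58) = 22.838 kips/bolt; interior L_c = 4 − 1.25 = 2.75, R_n = 58.725 kips/bolt. φR_n = 0.75 × (3×22.838 + 6×58.725) = 315.6 kips.
Tension yield (gross): A_g = 17.6875×0.375 = 6.6328 in². φR_n = 0.90 × 36 × 6.6328 = 214.9 kips.
Tension rupture (net): A_n = (17.6875 − 3×1.3125)×0.375 = 5.1563 in² (U = 1.0, A_e = A_n). φR_n = 0.75 × 58 × 5.1563 = 224.3 kips.
Governing: min(362.3, 315.6, 214.9, 224.3) = 214.9 kips → gross-section yield.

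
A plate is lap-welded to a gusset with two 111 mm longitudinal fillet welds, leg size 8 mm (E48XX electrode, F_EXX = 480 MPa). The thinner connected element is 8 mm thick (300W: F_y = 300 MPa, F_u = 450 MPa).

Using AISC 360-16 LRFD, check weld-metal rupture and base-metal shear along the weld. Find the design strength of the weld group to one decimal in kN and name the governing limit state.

Weld metal: throat = 0.707×8 = 5.656 mm, L = 2×111 = 222 mm. φR_n = 0.75 × 0.6 × 480 × 5.656 × 222 = 271.2 kN.
Base metal shear (8 mm plate): yield φR_n = 1.0×0.6×300×8×222 = 319.7 kN; rupture φR_n = 0.75×0.6×450×8×222 = 359.6 kN; take 319.7 kN (yield).
Governing: min(271.2, 319.7) = 271.2 kN → weld metal.

271.2 kN (weld metal governs)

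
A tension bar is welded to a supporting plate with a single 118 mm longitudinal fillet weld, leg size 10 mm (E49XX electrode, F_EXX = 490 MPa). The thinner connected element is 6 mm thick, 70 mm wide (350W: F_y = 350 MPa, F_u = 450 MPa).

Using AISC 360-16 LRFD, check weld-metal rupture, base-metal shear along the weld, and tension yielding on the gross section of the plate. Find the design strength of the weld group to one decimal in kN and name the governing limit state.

Weld metal: throat = 0.707×10 = 7.07 mm, L = 118 mm. φR_n = 0.75 × 0.6 × 490 × 7.07 × 118 = 184.0 kN.
Base metal shear (6 mm plate): yield φR_n = 1.0×0.6×350×6×118 = 148.7 kN; rupture φR_n = 0.75×0.6×450×6×118 = 143.4 kN; take 143.4 kN (rupture).
Tension yield (gross): A_g = 70×6 = 420 mm². φR_n = 0.90 × 350 × 420 = 132.3 kN.
Governing: min(184.0, 143.4, 132.3) = 132.3 kN → gross-section yield.

132.3 kN (gross-section yield governs)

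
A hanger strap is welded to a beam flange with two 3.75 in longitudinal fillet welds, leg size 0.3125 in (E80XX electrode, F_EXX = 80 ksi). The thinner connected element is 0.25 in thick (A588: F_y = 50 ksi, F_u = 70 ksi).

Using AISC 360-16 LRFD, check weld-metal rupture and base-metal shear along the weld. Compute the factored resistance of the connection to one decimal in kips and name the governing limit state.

56.3 kips (base-metal shear governs)

Weld metal: throat = 0.707×0.3125 = 0.22094 in, L = 2×3.75 = 7.5 in. φR_n = 0.75 × 0.6 × 80 × 0.22094 × 7.5 = 59.7 kips.
Base metal shear (0.25 in plate): yield φR_n = 1.0×0.6×50×0.25×7.5 = 56.3 kips; rupture φR_n = 0.75×0.6×70×0.25×7.5 = 59.1 kips; take 56.3 kips (yield).
Governing: min(59.7, 56.3) = 56.3 kips → base-metal shear.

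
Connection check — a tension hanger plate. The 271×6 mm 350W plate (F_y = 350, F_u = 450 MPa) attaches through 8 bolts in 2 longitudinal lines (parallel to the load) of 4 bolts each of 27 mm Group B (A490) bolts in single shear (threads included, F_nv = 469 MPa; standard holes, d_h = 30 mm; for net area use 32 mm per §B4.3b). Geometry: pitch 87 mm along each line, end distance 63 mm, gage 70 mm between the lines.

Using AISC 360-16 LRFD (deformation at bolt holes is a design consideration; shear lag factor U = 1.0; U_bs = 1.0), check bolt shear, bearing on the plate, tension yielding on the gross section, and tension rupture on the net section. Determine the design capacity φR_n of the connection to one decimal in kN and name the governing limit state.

419.2 kN (net-section rupture governs)

Bolt shear: A_b = π(27)²/4 = 572.56 mm². φR_n = 0.75 × 469 × 572.56 × 8 × 1 = 1611.2 kN.
Bearing (6 mm plate, F_u = 450 MPa): end bolts L_c = 63 − 30/2 = 48, R_n = min(1.2×48×6×450, 2.4×27×6×450) = 155.52 kN/bolt; interior L_c = 87 − 30 = 57, R_n = 174.96 kN/bolt. φR_n = 0.75 × (2×155.52 + 6×174.96) = 1020.6 kN.
Tension yield (gross): A_g = 271×6 = 1626 mm². φR_n = 0.90 × 350 × 1626 = 512.2 kN.
Tension rupture (net): A_n = (271 − 2×32)×6 = 1242 mm² (U = 1.0, A_e = A_n). φR_n = 0.75 × 450 × 1242 = 419.2 kN.
Governing: min(1611.2, 1020.6, 512.2, 419.2) = 419.2 kN → net-section rupture.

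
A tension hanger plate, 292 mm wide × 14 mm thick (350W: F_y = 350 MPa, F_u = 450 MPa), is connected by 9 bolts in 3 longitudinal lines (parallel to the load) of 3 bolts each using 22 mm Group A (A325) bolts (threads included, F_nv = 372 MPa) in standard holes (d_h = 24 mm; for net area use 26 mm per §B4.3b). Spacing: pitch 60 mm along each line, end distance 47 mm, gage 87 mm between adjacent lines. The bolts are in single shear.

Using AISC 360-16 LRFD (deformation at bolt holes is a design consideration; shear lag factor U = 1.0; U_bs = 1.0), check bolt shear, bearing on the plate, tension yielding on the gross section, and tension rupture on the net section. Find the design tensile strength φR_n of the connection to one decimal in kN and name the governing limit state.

Bolt shear: A_b = π(22)²/4 = 380.13 mm². φR_n = 0.75 × 372 × 380.13 × 9 × 1 = 954.5 kN.
Bearing (14 mm plate, F_u = 450 MPa): end bolts L_c = 47 − 24/2 = 35, R_n = min(1.2×35×14×450, 2.4×22×14×450) = 264.6 kN/bolt; interior L_c = 60 − 24 = 36, R_n = 272.16 kN/bolt. φR_n = 0.75 × (3×264.6 + 6×272.16) = 1820.1 kN.
Tension yield (gross): A_g = 292×14 = 4088 mm². φR_n = 0.90 × 350 × 4088 = 1287.7 kN.
Tension rupture (net): A_n = (292 − 3×26)×14 = 2996 mm² (U = 1.0, A_e = A_n). φR_n = 0.75 × 450 × 2996 = 1011.2 kN.
Governing: min(954.5, 1820.1, 1287.7, 1011.2) = 954.5 kN → bolt shear.

954.5 kN (bolt shear governs)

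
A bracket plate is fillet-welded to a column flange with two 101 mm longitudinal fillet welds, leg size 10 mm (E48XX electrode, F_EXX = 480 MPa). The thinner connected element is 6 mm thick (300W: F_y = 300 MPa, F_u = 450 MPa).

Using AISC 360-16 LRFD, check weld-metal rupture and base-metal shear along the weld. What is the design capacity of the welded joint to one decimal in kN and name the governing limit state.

218.2 kN (base-metal shear governs)

Weld metal: throat = 0.707×10 = 7.07 mm, L = 2×101 = 202 mm. φR_n = 0.75 × 0.6 × 480 × 7.07 × 202 = 308.5 kN.
Base metal shear (6 mm plate): yield φR_n = 1.0×0.6×300×6×202 = 218.2 kN; rupture φR_n = 0.75×0.6×450×6×202 = 245.4 kN; take 218.2 kN (yield).
Governing: min(308.5, 218.2) = 218.2 kN → base-metal shear.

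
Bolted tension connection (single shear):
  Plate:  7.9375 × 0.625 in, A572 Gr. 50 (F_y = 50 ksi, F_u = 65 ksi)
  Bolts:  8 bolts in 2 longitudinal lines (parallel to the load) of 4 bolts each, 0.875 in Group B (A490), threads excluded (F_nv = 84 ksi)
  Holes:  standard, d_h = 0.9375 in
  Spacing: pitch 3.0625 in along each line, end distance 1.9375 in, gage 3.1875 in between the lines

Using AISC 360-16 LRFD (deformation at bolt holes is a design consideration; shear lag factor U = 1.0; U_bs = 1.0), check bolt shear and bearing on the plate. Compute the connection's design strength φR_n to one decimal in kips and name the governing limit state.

Bolt shear: A_b = π(0.875)²/4 = 0.60132 in². φR_n = 0.75 × 84 × 0.60132 × 8 × 1 = 303.1 kips.
Bearing (0.625 in plate, F_u = 65 ksi): end bolts L_c = 1.9375 − 0.9375/2 = 1.46875, R_n = min(1.2×1.46875×0.625×65, 2.4×0.875×0.625×65) = 71.602 kips/bolt; interior L_c = 3.0625 − 0.9375 = 2.125, R_n = 85.313 kips/bolt. φR_n = 0.75 × (2×71.602 + 6×85.313) = 491.3 kips.
Governing: min(303.1, 491.3) = 303.1 kips → bolt shear.

303.1 kips (bolt shear governs)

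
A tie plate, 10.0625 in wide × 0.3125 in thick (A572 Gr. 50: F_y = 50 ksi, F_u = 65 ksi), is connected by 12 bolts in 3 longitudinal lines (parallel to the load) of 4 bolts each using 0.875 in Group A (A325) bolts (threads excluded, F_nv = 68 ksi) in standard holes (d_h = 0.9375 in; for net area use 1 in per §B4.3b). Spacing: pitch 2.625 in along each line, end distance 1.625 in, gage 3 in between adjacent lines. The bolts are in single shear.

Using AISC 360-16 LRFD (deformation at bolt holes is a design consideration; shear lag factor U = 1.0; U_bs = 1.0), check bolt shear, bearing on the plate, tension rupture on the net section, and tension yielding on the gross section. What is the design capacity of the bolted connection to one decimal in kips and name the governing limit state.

Bolt shear: A_b = π(0.875)²/4 = 0.60132 in². φR_n = 0.75 × 68 × 0.60132 × 12 × 1 = 368.0 kips.
Bearing (0.3125 in plate, F_u = 65 ksi): end bolts L_c = 1.625 − 0.9375/2 = 1.15625, R_n = min(1.2×1.15625×0.3125×65, 2.4×0.875×0.3125×65) = 28.184 kips/bolt; interior L_c = 2.625 − 0.9375 = 1.6875, R_n = 41.133 kips/bolt. φR_n = 0.75 × (3×28.184 + 9×41.133) = 341.1 kips.
Tension rupture (net): A_n = (10.0625 − 3×1)×0.3125 = 2.207 in² (U = 1.0, A_e = A_n). φR_n = 0.75 × 65 × 2.207 = 107.6 kips.
Tension yield (gross): A_g = 10.0625×0.3125 = 3.1445 in². φR_n = 0.90 × 50 × 3.1445 = 141.5 kips.
Governing: min(368.0, 341.1, 107.6, 141.5) = 107.6 kips → net-section rupture.

107.6 kips (net-section rupture governs)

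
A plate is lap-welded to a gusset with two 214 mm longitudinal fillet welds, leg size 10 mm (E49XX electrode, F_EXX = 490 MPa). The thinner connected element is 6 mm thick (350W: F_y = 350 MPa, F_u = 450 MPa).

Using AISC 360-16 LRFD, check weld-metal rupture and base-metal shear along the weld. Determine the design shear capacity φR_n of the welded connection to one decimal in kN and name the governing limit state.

520.0 kN (base-metal shear governs)

Weld metal: throat = 0.707×10 = 7.07 mm, L = 2×214 = 428 mm. φR_n = 0.75 × 0.6 × 490 × 7.07 × 428 = 667.2 kN.
Base metal shear (6 mm plate): yield φR_n = 1.0×0.6×350×6×428 = 539.3 kN; rupture φR_n = 0.75×0.6×450×6×428 = 520.0 kN; take 520.0 kN (rupture).
Governing: min(667.2, 520.0) = 520.0 kN → base-metal shear.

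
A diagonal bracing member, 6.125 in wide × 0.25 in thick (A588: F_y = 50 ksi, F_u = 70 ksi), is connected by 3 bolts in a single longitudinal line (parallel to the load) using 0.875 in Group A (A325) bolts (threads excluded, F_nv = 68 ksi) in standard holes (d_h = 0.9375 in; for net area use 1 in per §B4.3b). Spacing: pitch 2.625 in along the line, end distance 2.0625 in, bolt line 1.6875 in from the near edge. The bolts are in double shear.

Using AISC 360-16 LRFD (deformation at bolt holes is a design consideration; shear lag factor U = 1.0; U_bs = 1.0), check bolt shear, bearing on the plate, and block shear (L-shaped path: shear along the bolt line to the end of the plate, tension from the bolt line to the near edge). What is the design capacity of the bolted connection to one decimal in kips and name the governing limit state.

53.5 kips (block shear governs)

Bolt shear: A_b = π(0.875)²/4 = 0.60132 in². φR_n = 0.75 × 68 × 0.60132 × 3 × 2 = 184.0 kips.
Bearing (0.25 in plate, F_u = 70 ksi): end bolts L_c = 2.0625 − 0.9375/2 = 1.59375, R_n = min(1.2×1.59375×0.25×70, 2.4×0.875×0.25×70) = 33.469 kips/bolt; interior L_c = 2.625 − 0.9375 = 1.6875, R_n = 35.438 kips/bolt. φR_n = 0.75 × (1×33.469 + 2×35.438) = 78.3 kips.
Block shear: shear path 1×[2.0625+2×2.625] = 1×7.3125 in, A_gv = 1.8281, A_nv = 1×(7.3125 − 2.5×1)×0.25 = 1.2031 in²; tension to near edge: (1.6875 − 0.5×1)×0.25 = 0.29688 in². R_n = min(0.6×70×1.2031, 0.6×50×1.8281) + 1.0×70×0.29688 = min(50.53, 54.843) + 20.782 = 71.312 kips. φR_n = 0.75 × 71.312 = 53.5 kips.
Governing: min(184.0, 78.3, 53.5) = 53.5 kips → block shear.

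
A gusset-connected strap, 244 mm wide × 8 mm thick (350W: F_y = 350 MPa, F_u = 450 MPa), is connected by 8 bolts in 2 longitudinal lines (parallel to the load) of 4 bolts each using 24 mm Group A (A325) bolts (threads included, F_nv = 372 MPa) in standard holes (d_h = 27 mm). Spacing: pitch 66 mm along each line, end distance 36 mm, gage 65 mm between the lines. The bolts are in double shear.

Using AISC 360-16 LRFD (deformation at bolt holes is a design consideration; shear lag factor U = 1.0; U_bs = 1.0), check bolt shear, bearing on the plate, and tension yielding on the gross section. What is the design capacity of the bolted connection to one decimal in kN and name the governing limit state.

614.9 kN (gross-section yield governs)

Bolt shear: A_b = π(24)²/4 = 452.39 mm². φR_n = 0.75 × 372 × 452.39 × 8 × 2 = 2019.5 kN.
Bearing (8 mm plate, F_u = 450 MPa): end bolts L_c = 36 − 27/2 = 22.5, R_n = min(1.2×22.5×8×450, 2.4×24×8×450) = 97.2 kN/bolt; interior L_c = 66 − 27 = 39, R_n = 168.48 kN/bolt. φR_n = 0.75 × (2×97.2 + 6×168.48) = 904.0 kN.
Tension yield (gross): A_g = 244×8 = 1952 mm². φR_n = 0.90 × 350 × 1952 = 614.9 kN.
Governing: min(2019.5, 904.0, 614.9) = 614.9 kN → gross-section yield.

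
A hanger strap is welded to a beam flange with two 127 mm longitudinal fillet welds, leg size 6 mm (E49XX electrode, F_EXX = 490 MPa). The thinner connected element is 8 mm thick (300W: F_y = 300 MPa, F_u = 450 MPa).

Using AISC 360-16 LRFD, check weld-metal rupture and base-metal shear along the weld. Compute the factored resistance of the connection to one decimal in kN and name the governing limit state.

Weld metal: throat = 0.707×6 = 4.242 mm, L = 2×127 = 254 mm. φR_n = 0.75 × 0.6 × 490 × 4.242 × 254 = 237.6 kN.
Base metal shear (8 mm plate): yield φR_n = 1.0×0.6×300×8×254 = 365.8 kN; rupture φR_n = 0.75×0.6×450×8×254 = 411.5 kN; take 365.8 kN (yield).
Governing: min(237.6, 365.8) = 237.6 kN → weld metal.

237.6 kN (weld metal governs)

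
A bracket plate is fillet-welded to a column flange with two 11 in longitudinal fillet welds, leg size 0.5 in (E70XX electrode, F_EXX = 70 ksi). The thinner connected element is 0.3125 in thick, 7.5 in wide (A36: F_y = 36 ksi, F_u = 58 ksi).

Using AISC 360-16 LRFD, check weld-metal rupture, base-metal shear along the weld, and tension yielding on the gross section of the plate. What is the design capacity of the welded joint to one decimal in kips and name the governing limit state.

Weld metal: throat = 0.707×0.5 = 0.3535 in, L = 2×11 = 22 in. φR_n = 0.75 × 0.6 × 70 × 0.3535 × 22 = 245.0 kips.
Base metal shear (0.3125 in plate): yield φR_n = 1.0×0.6×36×0.3125×22 = 148.5 kips; rupture φR_n = 0.75×0.6×58×0.3125×22 = 179.4 kips; take 148.5 kips (yield).
Tension yield (gross): A_g = 7.5×0.3125 = 2.3438 in². φR_n = 0.90 × 36 × 2.3438 = 75.9 kips.
Governing: min(245.0, 148.5, 75.9) = 75.9 kips → gross-section yield.

75.9 kips (gross-section yield governs)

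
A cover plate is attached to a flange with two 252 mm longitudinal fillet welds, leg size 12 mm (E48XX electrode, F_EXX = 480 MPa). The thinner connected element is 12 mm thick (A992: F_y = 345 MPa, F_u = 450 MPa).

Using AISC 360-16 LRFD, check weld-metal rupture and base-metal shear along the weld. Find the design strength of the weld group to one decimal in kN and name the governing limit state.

Weld metal: throat = 0.707×12 = 8.484 mm, L = 2×252 = 504 mm. φR_n = 0.75 × 0.6 × 480 × 8.484 × 504 = 923.6 kN.
Base metal shear (12 mm plate): yield φR_n = 1.0×0.6×345×12×504 = 1251.9 kN; rupture φR_n = 0.75×0.6×450×12×504 = 1224.7 kN; take 1224.7 kN (rupture).
Governing: min(923.6, 1224.7) = 923.6 kN → weld metal.

923.6 kN (weld metal governs)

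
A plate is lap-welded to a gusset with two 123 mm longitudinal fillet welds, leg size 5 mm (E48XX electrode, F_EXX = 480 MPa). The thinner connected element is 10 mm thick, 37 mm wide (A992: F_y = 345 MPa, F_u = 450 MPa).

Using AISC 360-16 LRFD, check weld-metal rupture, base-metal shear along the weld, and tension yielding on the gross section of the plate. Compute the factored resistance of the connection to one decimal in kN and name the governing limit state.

Weld metal: throat = 0.707×5 = 3.535 mm, L = 2×123 = 246 mm. φR_n = 0.75 × 0.6 × 480 × 3.535 × 246 = 187.8 kN.
Base metal shear (10 mm plate): yield φR_n = 1.0×0.6×345×10×246 = 509.2 kN; rupture φR_n = 0.75×0.6×450×10×246 = 498.2 kN; take 498.2 kN (rupture).
Tension yield (gross): A_g = 37×10 = 370 mm². φR_n = 0.90 × 345 × 370 = 114.9 kN.
Governing: min(187.8, 498.2, 114.9) = 114.9 kN → gross-section yield.

114.9 kN (gross-section yield governs)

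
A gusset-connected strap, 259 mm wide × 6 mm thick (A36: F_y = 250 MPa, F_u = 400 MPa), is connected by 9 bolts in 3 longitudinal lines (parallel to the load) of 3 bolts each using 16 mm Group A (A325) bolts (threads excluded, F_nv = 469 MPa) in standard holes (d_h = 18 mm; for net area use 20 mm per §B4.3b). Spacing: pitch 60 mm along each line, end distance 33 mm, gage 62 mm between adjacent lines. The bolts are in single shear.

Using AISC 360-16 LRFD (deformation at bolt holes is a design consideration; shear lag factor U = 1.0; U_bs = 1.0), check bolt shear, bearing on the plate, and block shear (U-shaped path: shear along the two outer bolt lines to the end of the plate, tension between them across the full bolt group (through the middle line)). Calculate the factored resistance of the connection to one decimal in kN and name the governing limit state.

Bolt shear: A_b = π(16)²/4 = 201.06 mm². φR_n = 0.75 × 469 × 201.06 × 9 × 1 = 636.5 kN.
Bearing (6 mm plate, F_u = 400 MPa): end bolts L_c = 33 − 18/2 = 24, R_n = min(1.2×24×6×400, 2.4×16×6×400) = 69.12 kN/bolt; interior L_c = 60 − 18 = 42, R_n = 92.16 kN/bolt. φR_n = 0.75 × (3×69.12 + 6×92.16) = 570.2 kN.
Block shear: shear path 2×[33+2×60] = 2×153 mm, A_gv = 1836, A_nv = 2×(153 − 2.5×20)×6 = 1236 mm²; tension across gage: (124 − 2×20)×6 = 504 mm². R_n = min(0.6×400×1236, 0.6×250×1836) + 1.0×400×504 = min(296.64, 275.4) + 201.6 = 477 kN. φR_n = 0.75 × 477 = 357.8 kN.
Governing: min(636.5, 570.2, 357.8) = 357.8 kN → block shear.

357.8 kN (block shear governs)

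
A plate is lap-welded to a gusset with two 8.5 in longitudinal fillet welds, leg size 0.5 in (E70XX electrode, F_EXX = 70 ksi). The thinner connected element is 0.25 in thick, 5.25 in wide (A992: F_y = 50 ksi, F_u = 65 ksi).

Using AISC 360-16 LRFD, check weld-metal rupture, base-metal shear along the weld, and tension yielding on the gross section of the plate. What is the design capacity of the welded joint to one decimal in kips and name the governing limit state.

59.1 kips (gross-section yield governs)

Weld metal: throat = 0.707×0.5 = 0.3535 in, L = 2×8.5 = 17 in. φR_n = 0.75 × 0.6 × 70 × 0.3535 × 17 = 189.3 kips.
Base metal shear (0.25 in plate): yield φR_n = 1.0×0.6×50×0.25×17 = 127.5 kips; rupture φR_n = 0.75×0.6×65×0.25×17 = 124.3 kips; take 124.3 kips (rupture).
Tension yield (gross): A_g = 5.25×0.25 = 1.3125 in². φR_n = 0.90 × 50 × 1.3125 = 59.1 kips.
Governing: min(189.3, 124.3, 59.1) = 59.1 kips → gross-section yield.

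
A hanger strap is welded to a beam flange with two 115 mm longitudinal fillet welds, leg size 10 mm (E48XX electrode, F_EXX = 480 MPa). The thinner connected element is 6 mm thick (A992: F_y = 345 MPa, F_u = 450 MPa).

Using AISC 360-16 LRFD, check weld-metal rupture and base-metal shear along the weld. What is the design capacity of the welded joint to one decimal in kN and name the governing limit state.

279.5 kN (base-metal shear governs)

Weld metal: throat = 0.707×10 = 7.07 mm, L = 2×115 = 230 mm. φR_n = 0.75 × 0.6 × 480 × 7.07 × 230 = 351.2 kN.
Base metal shear (6 mm plate): yield φR_n = 1.0×0.6×345×6×230 = 285.7 kN; rupture φR_n = 0.75×0.6×450×6×230 = 279.5 kN; take 279.5 kN (rupture).
Governing: min(351.2, 279.5) = 279.5 kN → base-metal shear.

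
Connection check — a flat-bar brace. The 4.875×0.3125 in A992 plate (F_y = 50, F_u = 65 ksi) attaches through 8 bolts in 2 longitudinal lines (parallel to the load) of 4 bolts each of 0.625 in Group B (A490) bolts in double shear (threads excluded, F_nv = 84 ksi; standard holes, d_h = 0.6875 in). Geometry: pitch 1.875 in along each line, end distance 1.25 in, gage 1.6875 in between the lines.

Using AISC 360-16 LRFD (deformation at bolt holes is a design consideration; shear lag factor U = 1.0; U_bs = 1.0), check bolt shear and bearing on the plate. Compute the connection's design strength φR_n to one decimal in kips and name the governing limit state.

Bolt shear: A_b = π(0.625)²/4 = 0.3068 in². φR_n = 0.75 × 84 × 0.3068 × 8 × 2 = 309.3 kips.
Bearing (0.3125 in plate, F_u = 65 ksi): end bolts L_c = 1.25 − 0.6875/2 = 0.90625, R_n = min(1.2×0.90625×0.3125×65, 2.4×0.625×0.3125×65) = 22.09 kips/bolt; interior L_c = 1.875 − 0.6875 = 1.1875, R_n = 28.945 kips/bolt. φR_n = 0.75 × (2×22.09 + 6×28.945) = 163.4 kips.
Governing: min(309.3, 163.4) = 163.4 kips → bearing.

163.4 kips (bearing governs)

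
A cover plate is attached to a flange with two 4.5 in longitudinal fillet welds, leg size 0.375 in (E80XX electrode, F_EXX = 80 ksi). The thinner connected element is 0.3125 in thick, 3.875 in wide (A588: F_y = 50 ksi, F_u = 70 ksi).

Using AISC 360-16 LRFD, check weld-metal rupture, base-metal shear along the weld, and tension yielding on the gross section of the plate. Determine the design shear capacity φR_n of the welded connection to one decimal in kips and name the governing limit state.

Weld metal: throat = 0.707×0.375 = 0.26513 in, L = 2×4.5 = 9 in. φR_n = 0.75 × 0.6 × 80 × 0.26513 × 9 = 85.9 kips.
Base metal shear (0.3125 in plate): yield φR_n = 1.0×0.6×50×0.3125×9 = 84.4 kips; rupture φR_n = 0.75×0.6×70×0.3125×9 = 88.6 kips; take 84.4 kips (yield).
Tension yield (gross): A_g = 3.875×0.3125 = 1.2109 in². φR_n = 0.90 × 50 × 1.2109 = 54.5 kips.
Governing: min(85.9, 84.4, 54.5) = 54.5 kips → gross-section yield.

54.5 kips (gross-section yield governs)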